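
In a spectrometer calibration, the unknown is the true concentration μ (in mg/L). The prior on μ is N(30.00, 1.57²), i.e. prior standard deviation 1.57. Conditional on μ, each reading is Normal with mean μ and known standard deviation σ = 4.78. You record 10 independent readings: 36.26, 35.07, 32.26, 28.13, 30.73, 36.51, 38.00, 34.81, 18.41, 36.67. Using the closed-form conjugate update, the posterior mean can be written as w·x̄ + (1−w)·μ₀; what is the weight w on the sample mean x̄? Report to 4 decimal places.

For Normal data with known variance σ², a Normal(μ₀, σ₀²) prior on μ is conjugate. Posterior precision = 1/σ₀² + n/σ²; posterior mean is the precision-weighted average of μ₀ and x̄.
σ₀² = 1.57² = 2.4649, σ² = 4.78² = 22.8484. Prior precision 1/σ₀² = 1/2.4649; data precision n/σ² = 10/22.8484.
w = (n/σ²)/(1/σ₀² + n/σ²) = n·σ₀²/(σ² + n·σ₀²) = 10·2.4649/(22.8484 + 10·2.4649) = 24.649/47.4974 = 0.5190.

0.5190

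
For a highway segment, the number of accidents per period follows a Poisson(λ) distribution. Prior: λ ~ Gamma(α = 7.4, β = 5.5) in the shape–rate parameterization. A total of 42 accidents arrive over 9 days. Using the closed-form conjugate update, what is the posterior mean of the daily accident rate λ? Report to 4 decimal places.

With a Gamma(shape α, rate β) prior, the Poisson likelihood is conjugate: the posterior is Gamma(α + ΣXᵢ, β + n).
Posterior: Gamma(α+S, β+n) = Gamma(7.4+42, 5.5+9) = Gamma(49.4, 14.5).
Posterior mean = α/β = 49.4/14.5 = 3.4069.

3.4069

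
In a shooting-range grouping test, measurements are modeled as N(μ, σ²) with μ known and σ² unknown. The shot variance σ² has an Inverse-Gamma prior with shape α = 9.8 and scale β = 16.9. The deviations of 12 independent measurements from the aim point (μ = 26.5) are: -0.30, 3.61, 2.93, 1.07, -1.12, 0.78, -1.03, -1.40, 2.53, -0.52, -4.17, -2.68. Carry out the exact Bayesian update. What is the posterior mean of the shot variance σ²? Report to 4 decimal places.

3.1344

With known mean μ and an Inverse-Gamma(α, β) prior on σ², the Normal likelihood is conjugate: posterior is Inv-Gamma(α + n/2, β + Σ(xᵢ−μ)²/2).
Σ(xᵢ−μ)² = (-0.30)² + (3.61)² + (2.93)² + (1.07)² + (-1.12)² + (0.78)² + (-1.03)² + (-1.40)² + (2.53)² + (-0.52)² + (-4.17)² + (-2.68)² = 58.9782.
Posterior: Inv-Gamma(9.8 + 12/2, 16.9 + 58.9782/2) = Inv-Gamma(15.80, 46.38910).
E[σ²|data] = β/(α−1) = 46.38910/14.80 = 3.1344.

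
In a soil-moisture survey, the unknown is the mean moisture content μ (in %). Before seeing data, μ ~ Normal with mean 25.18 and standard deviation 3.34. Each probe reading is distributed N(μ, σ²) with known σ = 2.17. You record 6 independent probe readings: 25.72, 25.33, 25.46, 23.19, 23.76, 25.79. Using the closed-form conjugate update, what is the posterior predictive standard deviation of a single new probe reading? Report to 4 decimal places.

For Normal data with known variance σ², a Normal(μ₀, σ₀²) prior on μ is conjugate. Posterior precision = 1/σ₀² + n/σ²; posterior mean is the precision-weighted average of μ₀ and x̄.
σ₀² = 3.34² = 11.1556, σ² = 2.17² = 4.7089; σ² + n·σ₀² = 4.7089 + 6·11.1556 = 71.6425.
Posterior precision = 1/σ₀² + n/σ² = 1/11.1556 + 6/4.7089 = (σ² + n·σ₀²)/(σ₀²σ²) = 71.6425/(11.1556·4.7089); posterior variance σₙ² = σ₀²σ²/(σ² + n·σ₀²) = 11.1556·4.7089/71.6425 = 0.733232.
Predictive variance for one new observation = σₙ² + σ² = 11.1556·4.7089/71.6425 + 4.7089 = σ²·(σ₀² + 71.6425)/71.6425 = 4.7089·82.7981/71.6425 = 5.442132; SD = √(4.7089·82.7981/71.6425) = 2.3328.

2.3328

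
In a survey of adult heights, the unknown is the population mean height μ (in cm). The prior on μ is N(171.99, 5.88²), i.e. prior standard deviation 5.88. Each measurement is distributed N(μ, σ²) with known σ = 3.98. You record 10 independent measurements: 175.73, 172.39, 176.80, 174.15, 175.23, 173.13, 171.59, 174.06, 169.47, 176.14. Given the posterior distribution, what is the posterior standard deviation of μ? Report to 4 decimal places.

1.2307

For Normal data with known variance σ², a Normal(μ₀, σ₀²) prior on μ is conjugate. Posterior precision = 1/σ₀² + n/σ²; posterior mean is the precision-weighted average of μ₀ and x̄.
σ₀² = 5.88² = 34.5744, σ² = 3.98² = 15.8404; σ² + n·σ₀² = 15.8404 + 10·34.5744 = 361.5844.
Posterior precision = 1/σ₀² + n/σ² = 1/34.5744 + 10/15.8404 = (σ² + n·σ₀²)/(σ₀²σ²) = 361.5844/(34.5744·15.8404); posterior variance σₙ² = σ₀²σ²/(σ² + n·σ₀²) = 34.5744·15.8404/361.5844 = 1.514646.
Posterior SD = √σₙ² = √(34.5744·15.8404/361.5844) = 1.2307.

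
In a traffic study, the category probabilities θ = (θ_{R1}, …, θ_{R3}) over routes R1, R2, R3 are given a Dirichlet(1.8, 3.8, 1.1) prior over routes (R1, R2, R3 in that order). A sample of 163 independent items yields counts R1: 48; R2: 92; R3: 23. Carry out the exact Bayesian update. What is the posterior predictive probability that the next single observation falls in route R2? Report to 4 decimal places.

0.5645

The Dirichlet prior is conjugate to the Multinomial likelihood: each posterior αⱼ = prior αⱼ + observed count nⱼ.
Posterior concentration: (49.8, 95.8, 24.1), total = 169.7.
P(next = R2 | data) = α_{R2}/Σα = 0.5645.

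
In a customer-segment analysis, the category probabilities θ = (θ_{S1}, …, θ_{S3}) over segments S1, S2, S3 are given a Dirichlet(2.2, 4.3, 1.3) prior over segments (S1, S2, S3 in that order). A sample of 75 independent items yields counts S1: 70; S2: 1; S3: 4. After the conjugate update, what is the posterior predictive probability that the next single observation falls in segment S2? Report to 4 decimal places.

0.0640

The Dirichlet prior is conjugate to the Multinomial likelihood: each posterior αⱼ = prior αⱼ + observed count nⱼ.
Posterior concentration: (72.2, 5.3, 5.3), total = 82.8.
P(next = S2 | data) = α_{S2}/Σα = 0.0640.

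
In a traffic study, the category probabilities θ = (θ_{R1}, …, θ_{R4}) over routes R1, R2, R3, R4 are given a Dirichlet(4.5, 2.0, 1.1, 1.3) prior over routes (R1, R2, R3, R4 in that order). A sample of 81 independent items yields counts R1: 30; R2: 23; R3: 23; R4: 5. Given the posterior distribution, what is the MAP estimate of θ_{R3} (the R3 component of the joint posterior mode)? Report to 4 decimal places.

0.2689

The Dirichlet prior is conjugate to the Multinomial likelihood: each posterior αⱼ = prior αⱼ + observed count nⱼ.
Posterior concentration: (34.5, 25.0, 24.1, 6.3), total = 89.9.
Joint mode component: (α_{R3}−1)/(Σα−K) = 23.1/85.9 = 0.2689.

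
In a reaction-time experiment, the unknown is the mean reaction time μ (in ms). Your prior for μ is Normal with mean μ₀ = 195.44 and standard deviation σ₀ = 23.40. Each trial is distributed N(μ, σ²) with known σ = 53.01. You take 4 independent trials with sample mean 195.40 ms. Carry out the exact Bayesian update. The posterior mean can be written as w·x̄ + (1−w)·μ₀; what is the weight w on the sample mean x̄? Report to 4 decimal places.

For Normal data with known variance σ², a Normal(μ₀, σ₀²) prior on μ is conjugate. Posterior precision = 1/σ₀² + n/σ²; posterior mean is the precision-weighted average of μ₀ and x̄.
σ₀² = 23.40² = 547.56, σ² = 53.01² = 2810.0601. Prior precision 1/σ₀² = 1/547.56; data precision n/σ² = 4/2810.0601.
w = (n/σ²)/(1/σ₀² + n/σ²) = n·σ₀²/(σ² + n·σ₀²) = 4·547.56/(2810.0601 + 4·547.56) = 2190.24/5000.3001 = 0.4380.

0.4380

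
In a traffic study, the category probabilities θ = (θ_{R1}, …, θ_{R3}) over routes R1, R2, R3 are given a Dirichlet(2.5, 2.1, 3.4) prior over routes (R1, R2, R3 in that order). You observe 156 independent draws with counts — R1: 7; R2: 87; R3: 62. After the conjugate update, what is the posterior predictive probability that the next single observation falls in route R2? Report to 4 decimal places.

0.5433

The Dirichlet prior is conjugate to the Multinomial likelihood: each posterior αⱼ = prior αⱼ + observed count nⱼ.
Posterior concentration: (9.5, 89.1, 65.4), total = 164.0.
P(next = R2 | data) = α_{R2}/Σα = 0.5433.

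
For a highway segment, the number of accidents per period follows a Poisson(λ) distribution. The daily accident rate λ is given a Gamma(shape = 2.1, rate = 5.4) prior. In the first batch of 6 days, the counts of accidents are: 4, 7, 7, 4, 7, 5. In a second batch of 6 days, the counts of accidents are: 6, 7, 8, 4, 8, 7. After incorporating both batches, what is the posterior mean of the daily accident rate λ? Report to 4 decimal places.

4.3736

With a Gamma(shape α, rate β) prior, the Poisson likelihood is conjugate: the posterior is Gamma(α + ΣXᵢ, β + n).
Batch 1: sum of counts S = 34 over n = 6 days.
After batch 1: Gamma(α+S, β+n) = Gamma(2.1+34, 5.4+6) = Gamma(36.1, 11.4).
Batch 2: sum of counts S = 40 over n = 6 days.
After batch 2: Gamma(α+S, β+n) = Gamma(36.1+40, 11.4+6) = Gamma(76.1, 17.4).
Posterior mean = α/β = 76.1/17.4 = 4.3736.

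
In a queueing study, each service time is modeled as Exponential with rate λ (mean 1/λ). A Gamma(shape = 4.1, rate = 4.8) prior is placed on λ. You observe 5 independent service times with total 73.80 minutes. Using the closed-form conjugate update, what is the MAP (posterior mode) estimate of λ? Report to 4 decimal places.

0.1031

With a Gamma(shape α, rate β) prior on the exponential rate λ, the posterior after n observations with total T = Σxᵢ is Gamma(α+n, β+T).
Posterior: Gamma(4.1+5, 4.8+73.80) = Gamma(9.1, 78.60).
Mode = (α−1)/β = 0.1031.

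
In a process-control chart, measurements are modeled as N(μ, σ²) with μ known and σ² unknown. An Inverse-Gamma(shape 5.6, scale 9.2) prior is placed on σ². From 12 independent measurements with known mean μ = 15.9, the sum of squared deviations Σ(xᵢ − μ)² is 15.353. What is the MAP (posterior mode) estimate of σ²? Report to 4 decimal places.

1.3394

With known mean μ and an Inverse-Gamma(α, β) prior on σ², the Normal likelihood is conjugate: posterior is Inv-Gamma(α + n/2, β + Σ(xᵢ−μ)²/2).
Posterior: Inv-Gamma(5.6 + 12/2, 9.2 + 15.353/2) = Inv-Gamma(11.60, 16.8765).
Mode = β/(α+1) = 16.8765/12.60 = 1.3394.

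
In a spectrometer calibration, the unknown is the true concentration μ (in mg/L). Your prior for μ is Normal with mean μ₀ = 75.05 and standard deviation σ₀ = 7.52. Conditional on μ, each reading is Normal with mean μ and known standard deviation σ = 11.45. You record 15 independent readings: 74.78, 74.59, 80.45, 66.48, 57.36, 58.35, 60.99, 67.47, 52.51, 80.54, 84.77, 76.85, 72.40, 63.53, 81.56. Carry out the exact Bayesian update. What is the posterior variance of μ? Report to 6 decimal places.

For Normal data with known variance σ², a Normal(μ₀, σ₀²) prior on μ is conjugate. Posterior precision = 1/σ₀² + n/σ²; posterior mean is the precision-weighted average of μ₀ and x̄.
σ₀² = 7.52² = 56.5504, σ² = 11.45² = 131.1025; σ² + n·σ₀² = 131.1025 + 15·56.5504 = 979.3585.
Posterior precision = 1/σ₀² + n/σ² = 1/56.5504 + 15/131.1025 = (σ² + n·σ₀²)/(σ₀²σ²) = 979.3585/(56.5504·131.1025); posterior variance σₙ² = σ₀²σ²/(σ² + n·σ₀²) = 56.5504·131.1025/979.3585 = 7.570158.

7.570158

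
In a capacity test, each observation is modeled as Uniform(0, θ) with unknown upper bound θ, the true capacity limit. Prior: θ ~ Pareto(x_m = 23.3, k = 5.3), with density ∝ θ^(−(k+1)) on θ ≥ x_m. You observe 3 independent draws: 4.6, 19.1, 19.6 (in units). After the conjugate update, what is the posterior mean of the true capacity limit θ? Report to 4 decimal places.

A Pareto(scale x_m, shape k) prior on the upper bound θ of Uniform(0, θ) is conjugate: posterior is Pareto(max(x_m, max xᵢ), k + n).
Sample maximum = 19.6; prior scale x_m = 23.3 → posterior scale = max = 23.3.
Posterior shape = 5.3 + 3 = 8.3.
E[θ|data] = k·x_m/(k−1) = 8.3·23.3/7.3 = 26.4918.

26.4918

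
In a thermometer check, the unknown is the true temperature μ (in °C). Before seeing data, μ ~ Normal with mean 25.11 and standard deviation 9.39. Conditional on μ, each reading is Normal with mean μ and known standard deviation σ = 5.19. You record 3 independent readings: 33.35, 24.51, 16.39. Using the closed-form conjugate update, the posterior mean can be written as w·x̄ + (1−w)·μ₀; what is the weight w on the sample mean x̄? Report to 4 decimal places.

For Normal data with known variance σ², a Normal(μ₀, σ₀²) prior on μ is conjugate. Posterior precision = 1/σ₀² + n/σ²; posterior mean is the precision-weighted average of μ₀ and x̄.
σ₀² = 9.39² = 88.1721, σ² = 5.19² = 26.9361. Prior precision 1/σ₀² = 1/88.1721; data precision n/σ² = 3/26.9361.
w = (n/σ²)/(1/σ₀² + n/σ²) = n·σ₀²/(σ² + n·σ₀²) = 3·88.1721/(26.9361 + 3·88.1721) = 264.5163/291.4524 = 0.9076.

0.9076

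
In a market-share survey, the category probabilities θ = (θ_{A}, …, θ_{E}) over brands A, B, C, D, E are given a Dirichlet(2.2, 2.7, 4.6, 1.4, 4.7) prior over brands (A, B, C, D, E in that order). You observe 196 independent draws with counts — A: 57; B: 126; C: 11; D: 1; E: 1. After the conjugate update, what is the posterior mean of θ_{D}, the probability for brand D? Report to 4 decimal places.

0.0113

The Dirichlet prior is conjugate to the Multinomial likelihood: each posterior αⱼ = prior αⱼ + observed count nⱼ.
Posterior concentration: (59.2, 128.7, 15.6, 2.4, 5.7), total = 211.6.
E[θ_{D}|data] = α_{D}/Σα = 2.4/211.6 = 0.0113.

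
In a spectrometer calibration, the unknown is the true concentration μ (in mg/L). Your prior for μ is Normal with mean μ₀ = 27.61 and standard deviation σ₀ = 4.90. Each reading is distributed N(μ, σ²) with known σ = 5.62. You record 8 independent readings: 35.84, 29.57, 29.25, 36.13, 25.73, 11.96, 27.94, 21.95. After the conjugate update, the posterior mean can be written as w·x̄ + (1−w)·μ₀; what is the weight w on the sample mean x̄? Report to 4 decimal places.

For Normal data with known variance σ², a Normal(μ₀, σ₀²) prior on μ is conjugate. Posterior precision = 1/σ₀² + n/σ²; posterior mean is the precision-weighted average of μ₀ and x̄.
σ₀² = 4.90² = 24.01, σ² = 5.62² = 31.5844. Prior precision 1/σ₀² = 1/24.01; data precision n/σ² = 8/31.5844.
w = (n/σ²)/(1/σ₀² + n/σ²) = n·σ₀²/(σ² + n·σ₀²) = 8·24.01/(31.5844 + 8·24.01) = 192.08/223.6644 = 0.8588.

0.8588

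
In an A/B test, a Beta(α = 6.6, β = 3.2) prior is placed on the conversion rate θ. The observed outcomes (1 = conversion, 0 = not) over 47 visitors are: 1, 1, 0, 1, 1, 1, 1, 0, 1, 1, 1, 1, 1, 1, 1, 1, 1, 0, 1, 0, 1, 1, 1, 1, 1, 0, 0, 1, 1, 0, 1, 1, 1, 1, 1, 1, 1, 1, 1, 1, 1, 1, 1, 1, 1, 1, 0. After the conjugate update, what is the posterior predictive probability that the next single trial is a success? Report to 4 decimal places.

0.8028

The Beta prior is conjugate to a Binomial/Bernoulli likelihood; the update adds successes to α and failures to β.
Posterior: Beta(α+k, β+n−k) = Beta(6.6+39, 3.2+8) = Beta(45.6, 11.2).
For a single future Bernoulli trial, P(success | data) = α/(α+β) = 0.8028.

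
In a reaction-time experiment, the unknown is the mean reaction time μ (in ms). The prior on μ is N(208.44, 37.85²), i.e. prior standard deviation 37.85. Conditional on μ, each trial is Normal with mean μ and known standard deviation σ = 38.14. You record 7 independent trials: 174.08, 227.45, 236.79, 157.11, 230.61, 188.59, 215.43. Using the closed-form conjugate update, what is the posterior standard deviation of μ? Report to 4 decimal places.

13.4716

For Normal data with known variance σ², a Normal(μ₀, σ₀²) prior on μ is conjugate. Posterior precision = 1/σ₀² + n/σ²; posterior mean is the precision-weighted average of μ₀ and x̄.
σ₀² = 37.85² = 1432.6225, σ² = 38.14² = 1454.6596; σ² + n·σ₀² = 1454.6596 + 7·1432.6225 = 11483.0171.
Posterior precision = 1/σ₀² + n/σ² = 1/1432.6225 + 7/1454.6596 = (σ² + n·σ₀²)/(σ₀²σ²) = 11483.0171/(1432.6225·1454.6596); posterior variance σₙ² = σ₀²σ²/(σ² + n·σ₀²) = 1432.6225·1454.6596/11483.0171 = 181.483495.
Posterior SD = √σₙ² = √(1432.6225·1454.6596/11483.0171) = 13.4716.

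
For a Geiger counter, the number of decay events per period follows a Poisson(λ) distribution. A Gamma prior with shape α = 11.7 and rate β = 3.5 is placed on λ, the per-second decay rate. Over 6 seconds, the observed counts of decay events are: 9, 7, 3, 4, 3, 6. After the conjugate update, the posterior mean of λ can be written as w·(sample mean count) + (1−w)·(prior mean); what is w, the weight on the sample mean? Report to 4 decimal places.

With a Gamma(shape α, rate β) prior, the Poisson likelihood is conjugate: the posterior is Gamma(α + ΣXᵢ, β + n).
Posterior mean = (α₀+S)/(β₀+n) = [n/(β₀+n)]·(S/n) + [β₀/(β₀+n)]·(α₀/β₀), so only n and β₀ enter the weight.
Weight on data w = n/(β₀+n) = 6/(3.5+6) = 6/9.5 = 0.6316.

0.6316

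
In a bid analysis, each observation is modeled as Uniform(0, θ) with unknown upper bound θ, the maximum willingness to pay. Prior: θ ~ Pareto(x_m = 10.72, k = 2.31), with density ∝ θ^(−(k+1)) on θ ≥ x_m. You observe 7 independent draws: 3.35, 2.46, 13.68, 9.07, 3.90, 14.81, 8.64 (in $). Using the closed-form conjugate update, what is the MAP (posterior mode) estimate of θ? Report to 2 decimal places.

14.81

A Pareto(scale x_m, shape k) prior on the upper bound θ of Uniform(0, θ) is conjugate: posterior is Pareto(max(x_m, max xᵢ), k + n).
Sample maximum = 14.81; prior scale x_m = 10.72 → posterior scale = max = 14.81.
Posterior shape = 2.31 + 7 = 9.31.
The Pareto density is decreasing on [x_m, ∞), so the mode is x_m = 14.81.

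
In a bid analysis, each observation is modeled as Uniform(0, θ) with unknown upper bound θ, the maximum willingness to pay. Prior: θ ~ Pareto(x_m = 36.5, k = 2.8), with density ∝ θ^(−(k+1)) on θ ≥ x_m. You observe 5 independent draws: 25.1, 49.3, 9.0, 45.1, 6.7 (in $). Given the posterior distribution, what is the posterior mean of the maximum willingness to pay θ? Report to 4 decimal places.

A Pareto(scale x_m, shape k) prior on the upper bound θ of Uniform(0, θ) is conjugate: posterior is Pareto(max(x_m, max xᵢ), k + n).
Sample maximum = 49.3; prior scale x_m = 36.5 → posterior scale = max = 49.3.
Posterior shape = 2.8 + 5 = 7.8.
E[θ|data] = k·x_m/(k−1) = 7.8·49.3/6.8 = 56.5500.

56.5500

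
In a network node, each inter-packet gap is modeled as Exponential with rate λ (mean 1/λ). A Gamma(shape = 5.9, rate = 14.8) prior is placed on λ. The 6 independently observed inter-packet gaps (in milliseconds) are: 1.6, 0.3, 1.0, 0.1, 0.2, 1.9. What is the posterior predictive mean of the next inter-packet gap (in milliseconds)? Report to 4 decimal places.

1.8257

With a Gamma(shape α, rate β) prior on the exponential rate λ, the posterior after n observations with total T = Σxᵢ is Gamma(α+n, β+T).
Sum of observations T = 5.1 milliseconds; n = 6.
Posterior: Gamma(5.9+6, 14.8+5.1) = Gamma(11.9, 19.9).
The predictive distribution for the next observation is Lomax; its mean is β/(α−1) = 19.9/10.9 = 1.8257.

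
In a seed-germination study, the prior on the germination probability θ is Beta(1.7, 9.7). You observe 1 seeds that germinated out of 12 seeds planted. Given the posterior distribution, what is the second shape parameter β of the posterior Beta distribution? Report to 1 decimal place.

20.7

The Beta prior is conjugate to a Binomial/Bernoulli likelihood; the update adds successes to α and failures to β.
Posterior: Beta(α+k, β+n−k) = Beta(1.7+1, 9.7+11) = Beta(2.7, 20.7).
Posterior β = 20.7.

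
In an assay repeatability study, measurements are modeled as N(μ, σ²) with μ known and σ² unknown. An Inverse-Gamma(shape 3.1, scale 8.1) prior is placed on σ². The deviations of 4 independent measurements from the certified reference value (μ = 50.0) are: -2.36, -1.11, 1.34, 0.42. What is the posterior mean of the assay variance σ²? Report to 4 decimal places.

With known mean μ and an Inverse-Gamma(α, β) prior on σ², the Normal likelihood is conjugate: posterior is Inv-Gamma(α + n/2, β + Σ(xᵢ−μ)²/2).
Σ(xᵢ−μ)² = (-2.36)² + (-1.11)² + (1.34)² + (0.42)² = 8.7737.
Posterior: Inv-Gamma(3.1 + 4/2, 8.1 + 8.7737/2) = Inv-Gamma(5.10, 12.48685).
E[σ²|data] = β/(α−1) = 12.48685/4.10 = 3.0456.

3.0456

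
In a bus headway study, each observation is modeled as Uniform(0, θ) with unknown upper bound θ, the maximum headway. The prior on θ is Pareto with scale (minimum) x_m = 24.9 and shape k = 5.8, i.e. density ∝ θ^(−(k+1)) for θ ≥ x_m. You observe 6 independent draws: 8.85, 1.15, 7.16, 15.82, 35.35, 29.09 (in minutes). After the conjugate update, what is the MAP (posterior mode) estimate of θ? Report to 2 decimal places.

A Pareto(scale x_m, shape k) prior on the upper bound θ of Uniform(0, θ) is conjugate: posterior is Pareto(max(x_m, max xᵢ), k + n).
Sample maximum = 35.35; prior scale x_m = 24.9 → posterior scale = max = 35.35.
Posterior shape = 5.8 + 6 = 11.8.
The Pareto density is decreasing on [x_m, ∞), so the mode is x_m = 35.35.

35.35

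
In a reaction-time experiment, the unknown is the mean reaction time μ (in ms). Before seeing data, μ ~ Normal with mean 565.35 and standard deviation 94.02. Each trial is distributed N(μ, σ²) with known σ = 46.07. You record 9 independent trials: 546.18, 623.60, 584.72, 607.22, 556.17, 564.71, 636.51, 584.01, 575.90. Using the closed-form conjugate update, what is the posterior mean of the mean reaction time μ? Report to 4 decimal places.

For Normal data with known variance σ², a Normal(μ₀, σ₀²) prior on μ is conjugate. Posterior precision = 1/σ₀² + n/σ²; posterior mean is the precision-weighted average of μ₀ and x̄.
Σxᵢ = 546.18 + 623.60 + 584.72 + 607.22 + 556.17 + 564.71 + 636.51 + 584.01 + 575.90 = 5279.02, so n·x̄ = 5279.02.
σ₀² = 94.02² = 8839.7604, σ² = 46.07² = 2122.4449; σ² + n·σ₀² = 2122.4449 + 9·8839.7604 = 81680.2885.
Posterior mean = (μ₀/σ₀² + n·x̄/σ²)/(1/σ₀² + n/σ²) = (σ²·μ₀ + σ₀²·n·x̄)/(σ² + n·σ₀²) = (2122.4449·565.35 + 8839.7604·5279.02)/81680.2885 = 47865196.171023/81680.2885 = 586.0067.

586.0067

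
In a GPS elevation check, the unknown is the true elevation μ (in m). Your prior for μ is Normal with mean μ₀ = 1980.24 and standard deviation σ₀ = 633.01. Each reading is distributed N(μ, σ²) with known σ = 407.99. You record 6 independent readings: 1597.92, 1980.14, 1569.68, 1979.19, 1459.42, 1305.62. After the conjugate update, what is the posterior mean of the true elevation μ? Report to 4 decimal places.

1670.1320

For Normal data with known variance σ², a Normal(μ₀, σ₀²) prior on μ is conjugate. Posterior precision = 1/σ₀² + n/σ²; posterior mean is the precision-weighted average of μ₀ and x̄.
Σxᵢ = 1597.92 + 1980.14 + 1569.68 + 1979.19 + 1459.42 + 1305.62 = 9891.97, so n·x̄ = 9891.97.
σ₀² = 633.01² = 400701.6601, σ² = 407.99² = 166455.8401; σ² + n·σ₀² = 166455.8401 + 6·400701.6601 = 2570665.8007.
Posterior mean = (μ₀/σ₀² + n·x̄/σ²)/(1/σ₀² + n/σ²) = (σ²·μ₀ + σ₀²·n·x̄)/(σ² + n·σ₀²) = (166455.8401·1980.24 + 400701.6601·9891.97)/2570665.8007 = 4293351313.459021/2570665.8007 = 1670.1320.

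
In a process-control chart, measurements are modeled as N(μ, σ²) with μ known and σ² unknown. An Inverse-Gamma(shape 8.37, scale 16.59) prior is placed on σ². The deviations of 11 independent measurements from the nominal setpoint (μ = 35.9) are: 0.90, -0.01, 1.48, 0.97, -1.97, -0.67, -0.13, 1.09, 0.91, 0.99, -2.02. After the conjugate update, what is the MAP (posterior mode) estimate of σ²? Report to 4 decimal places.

1.6323

With known mean μ and an Inverse-Gamma(α, β) prior on σ², the Normal likelihood is conjugate: posterior is Inv-Gamma(α + n/2, β + Σ(xᵢ−μ)²/2).
Σ(xᵢ−μ)² = (0.90)² + (-0.01)² + (1.48)² + (0.97)² + (-1.97)² + (-0.67)² + (-0.13)² + (1.09)² + (0.91)² + (0.99)² + (-2.02)² = 15.3648.
Posterior: Inv-Gamma(8.37 + 11/2, 16.59 + 15.3648/2) = Inv-Gamma(13.87, 24.27240).
Mode = β/(α+1) = 24.27240/14.87 = 1.6323.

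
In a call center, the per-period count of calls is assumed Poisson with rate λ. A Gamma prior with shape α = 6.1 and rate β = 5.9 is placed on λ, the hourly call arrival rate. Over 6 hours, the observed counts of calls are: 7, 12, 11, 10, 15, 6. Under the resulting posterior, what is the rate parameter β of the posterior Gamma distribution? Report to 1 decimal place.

11.9

With a Gamma(shape α, rate β) prior, the Poisson likelihood is conjugate: the posterior is Gamma(α + ΣXᵢ, β + n).
Sum of counts S = 61 over n = 6 hours.
Posterior: Gamma(α+S, β+n) = Gamma(6.1+61, 5.9+6) = Gamma(67.1, 11.9).
Posterior β = 11.9.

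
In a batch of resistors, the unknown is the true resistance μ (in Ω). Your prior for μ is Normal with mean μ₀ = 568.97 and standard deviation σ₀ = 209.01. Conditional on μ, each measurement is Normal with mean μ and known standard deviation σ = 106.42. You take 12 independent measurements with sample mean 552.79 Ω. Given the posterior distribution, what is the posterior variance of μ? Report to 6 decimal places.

For Normal data with known variance σ², a Normal(μ₀, σ₀²) prior on μ is conjugate. Posterior precision = 1/σ₀² + n/σ²; posterior mean is the precision-weighted average of μ₀ and x̄.
σ₀² = 209.01² = 43685.1801, σ² = 106.42² = 11325.2164; σ² + n·σ₀² = 11325.2164 + 12·43685.1801 = 535547.3776.
Posterior precision = 1/σ₀² + n/σ² = 1/43685.1801 + 12/11325.2164 = (σ² + n·σ₀²)/(σ₀²σ²) = 535547.3776/(43685.1801·11325.2164); posterior variance σₙ² = σ₀²σ²/(σ² + n·σ₀²) = 43685.1801·11325.2164/535547.3776 = 923.810178.

923.810178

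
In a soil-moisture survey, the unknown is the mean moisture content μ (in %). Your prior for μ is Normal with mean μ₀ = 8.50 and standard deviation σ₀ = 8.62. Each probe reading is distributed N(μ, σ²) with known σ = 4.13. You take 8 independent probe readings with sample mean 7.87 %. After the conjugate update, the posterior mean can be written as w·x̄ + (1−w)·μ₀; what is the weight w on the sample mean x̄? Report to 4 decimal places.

0.9721

For Normal data with known variance σ², a Normal(μ₀, σ₀²) prior on μ is conjugate. Posterior precision = 1/σ₀² + n/σ²; posterior mean is the precision-weighted average of μ₀ and x̄.
σ₀² = 8.62² = 74.3044, σ² = 4.13² = 17.0569. Prior precision 1/σ₀² = 1/74.3044; data precision n/σ² = 8/17.0569.
w = (n/σ²)/(1/σ₀² + n/σ²) = n·σ₀²/(σ² + n·σ₀²) = 8·74.3044/(17.0569 + 8·74.3044) = 594.4352/611.4921 = 0.9721.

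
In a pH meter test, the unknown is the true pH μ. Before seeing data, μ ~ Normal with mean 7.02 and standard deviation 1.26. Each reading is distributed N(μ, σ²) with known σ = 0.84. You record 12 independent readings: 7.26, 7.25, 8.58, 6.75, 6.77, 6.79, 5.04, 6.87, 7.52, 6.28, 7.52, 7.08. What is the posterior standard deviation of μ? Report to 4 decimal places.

0.2381

For Normal data with known variance σ², a Normal(μ₀, σ₀²) prior on μ is conjugate. Posterior precision = 1/σ₀² + n/σ²; posterior mean is the precision-weighted average of μ₀ and x̄.
σ₀² = 1.26² = 1.5876, σ² = 0.84² = 0.7056; σ² + n·σ₀² = 0.7056 + 12·1.5876 = 19.7568.
Posterior precision = 1/σ₀² + n/σ² = 1/1.5876 + 12/0.7056 = (σ² + n·σ₀²)/(σ₀²σ²) = 19.7568/(1.5876·0.7056); posterior variance σₙ² = σ₀²σ²/(σ² + n·σ₀²) = 1.5876·0.7056/19.7568 = 0.056700.
Posterior SD = √σₙ² = √(1.5876·0.7056/19.7568) = 0.2381.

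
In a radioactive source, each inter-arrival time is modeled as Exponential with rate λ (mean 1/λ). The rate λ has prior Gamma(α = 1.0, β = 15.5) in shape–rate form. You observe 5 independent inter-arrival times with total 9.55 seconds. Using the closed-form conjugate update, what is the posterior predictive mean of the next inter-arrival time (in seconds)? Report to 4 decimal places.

5.0100

With a Gamma(shape α, rate β) prior on the exponential rate λ, the posterior after n observations with total T = Σxᵢ is Gamma(α+n, β+T).
Posterior: Gamma(1.0+5, 15.5+9.55) = Gamma(6.0, 25.05).
The predictive distribution for the next observation is Lomax; its mean is β/(α−1) = 25.05/5.0 = 5.0100.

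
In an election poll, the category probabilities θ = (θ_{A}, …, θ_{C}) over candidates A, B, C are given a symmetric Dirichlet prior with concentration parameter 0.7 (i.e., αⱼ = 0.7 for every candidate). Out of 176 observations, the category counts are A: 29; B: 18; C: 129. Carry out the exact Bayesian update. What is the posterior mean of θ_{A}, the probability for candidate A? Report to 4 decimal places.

0.1668

The Dirichlet prior is conjugate to the Multinomial likelihood: each posterior αⱼ = prior αⱼ + observed count nⱼ.
Posterior concentration: (29.7, 18.7, 129.7), total = 178.1.
E[θ_{A}|data] = α_{A}/Σα = 29.7/178.1 = 0.1668.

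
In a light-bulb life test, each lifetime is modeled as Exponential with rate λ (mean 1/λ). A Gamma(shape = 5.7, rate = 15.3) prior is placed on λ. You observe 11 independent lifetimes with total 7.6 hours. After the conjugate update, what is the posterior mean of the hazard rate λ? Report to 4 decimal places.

0.7293

With a Gamma(shape α, rate β) prior on the exponential rate λ, the posterior after n observations with total T = Σxᵢ is Gamma(α+n, β+T).
Posterior: Gamma(5.7+11, 15.3+7.6) = Gamma(16.7, 22.9).
Posterior mean of λ = α/β = 16.7/22.9 = 0.7293.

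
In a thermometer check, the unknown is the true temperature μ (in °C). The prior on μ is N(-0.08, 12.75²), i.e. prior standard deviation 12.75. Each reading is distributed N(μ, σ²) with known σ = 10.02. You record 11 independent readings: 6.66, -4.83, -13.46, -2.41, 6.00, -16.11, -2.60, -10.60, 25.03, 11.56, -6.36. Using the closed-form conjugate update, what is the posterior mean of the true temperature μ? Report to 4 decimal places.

For Normal data with known variance σ², a Normal(μ₀, σ₀²) prior on μ is conjugate. Posterior precision = 1/σ₀² + n/σ²; posterior mean is the precision-weighted average of μ₀ and x̄.
Σxᵢ = 6.66 + (-4.83) + (-13.46) + (-2.41) + 6.00 + (-16.11) + (-2.60) + (-10.60) + 25.03 + 11.56 + (-6.36) = -7.12, so n·x̄ = -7.12.
σ₀² = 12.75² = 162.5625, σ² = 10.02² = 100.4004; σ² + n·σ₀² = 100.4004 + 11·162.5625 = 1888.5879.
Posterior mean = (μ₀/σ₀² + n·x̄/σ²)/(1/σ₀² + n/σ²) = (σ²·μ₀ + σ₀²·n·x̄)/(σ² + n·σ₀²) = (100.4004·(-0.08) + 162.5625·(-7.12))/1888.5879 = -1165.477032/1888.5879 = -0.6171.

-0.6171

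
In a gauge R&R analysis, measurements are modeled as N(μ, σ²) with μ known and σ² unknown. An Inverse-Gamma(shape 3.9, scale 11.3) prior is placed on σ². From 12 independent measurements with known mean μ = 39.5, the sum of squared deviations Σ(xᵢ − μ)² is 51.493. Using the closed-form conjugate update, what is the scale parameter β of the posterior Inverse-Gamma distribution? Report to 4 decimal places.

With known mean μ and an Inverse-Gamma(α, β) prior on σ², the Normal likelihood is conjugate: posterior is Inv-Gamma(α + n/2, β + Σ(xᵢ−μ)²/2).
Posterior: Inv-Gamma(3.9 + 12/2, 11.3 + 51.493/2) = Inv-Gamma(9.90, 37.0465).
Posterior β = 37.0465.

37.0465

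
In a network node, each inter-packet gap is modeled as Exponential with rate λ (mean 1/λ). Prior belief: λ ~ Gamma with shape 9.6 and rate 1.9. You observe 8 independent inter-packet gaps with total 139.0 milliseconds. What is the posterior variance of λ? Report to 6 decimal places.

With a Gamma(shape α, rate β) prior on the exponential rate λ, the posterior after n observations with total T = Σxᵢ is Gamma(α+n, β+T).
Posterior: Gamma(9.6+8, 1.9+139.0) = Gamma(17.6, 140.9).
Var = α/β² = 0.000887.

0.000887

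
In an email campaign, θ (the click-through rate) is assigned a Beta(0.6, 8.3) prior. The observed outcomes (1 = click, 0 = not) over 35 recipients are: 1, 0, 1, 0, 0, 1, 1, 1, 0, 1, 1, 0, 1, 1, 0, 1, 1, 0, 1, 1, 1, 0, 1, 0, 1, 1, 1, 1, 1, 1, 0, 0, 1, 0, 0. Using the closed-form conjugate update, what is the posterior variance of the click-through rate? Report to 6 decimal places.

0.005563

The Beta prior is conjugate to a Binomial/Bernoulli likelihood; the update adds successes to α and failures to β.
Posterior: Beta(α+k, β+n−k) = Beta(0.6+22, 8.3+13) = Beta(22.6, 21.3).
Var = αβ/((α+β)²(α+β+1)) = 22.6·21.3/(43.9²·44.9) = 0.005563.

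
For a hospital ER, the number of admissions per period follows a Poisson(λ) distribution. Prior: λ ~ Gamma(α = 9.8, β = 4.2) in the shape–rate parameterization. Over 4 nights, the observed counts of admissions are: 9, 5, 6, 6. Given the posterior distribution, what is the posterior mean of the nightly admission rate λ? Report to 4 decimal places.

4.3659

With a Gamma(shape α, rate β) prior, the Poisson likelihood is conjugate: the posterior is Gamma(α + ΣXᵢ, β + n).
Sum of counts S = 26 over n = 4 nights.
Posterior: Gamma(α+S, β+n) = Gamma(9.8+26, 4.2+4) = Gamma(35.8, 8.2).
Posterior mean = α/β = 35.8/8.2 = 4.3659.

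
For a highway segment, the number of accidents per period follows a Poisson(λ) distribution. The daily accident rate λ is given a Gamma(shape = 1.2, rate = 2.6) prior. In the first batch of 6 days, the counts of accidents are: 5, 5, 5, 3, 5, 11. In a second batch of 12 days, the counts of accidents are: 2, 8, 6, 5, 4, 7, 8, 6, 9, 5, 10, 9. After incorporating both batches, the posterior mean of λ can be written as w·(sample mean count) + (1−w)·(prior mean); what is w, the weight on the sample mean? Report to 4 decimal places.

0.8738

With a Gamma(shape α, rate β) prior, the Poisson likelihood is conjugate: the posterior is Gamma(α + ΣXᵢ, β + n).
Total number of days: n = 6 + 12 = 18.
Posterior mean = (α₀+S)/(β₀+n) = [n/(β₀+n)]·(S/n) + [β₀/(β₀+n)]·(α₀/β₀), so only n and β₀ enter the weight.
Weight on data w = n/(β₀+n) = 18/(2.6+18) = 18/20.6 = 0.8738.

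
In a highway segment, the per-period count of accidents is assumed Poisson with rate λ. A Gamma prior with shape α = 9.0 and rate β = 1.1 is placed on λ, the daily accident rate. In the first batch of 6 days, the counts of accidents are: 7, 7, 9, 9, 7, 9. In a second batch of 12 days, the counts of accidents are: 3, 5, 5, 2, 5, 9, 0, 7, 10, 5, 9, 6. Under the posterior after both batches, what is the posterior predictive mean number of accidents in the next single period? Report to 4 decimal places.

With a Gamma(shape α, rate β) prior, the Poisson likelihood is conjugate: the posterior is Gamma(α + ΣXᵢ, β + n).
Batch 1: sum of counts S = 48 over n = 6 days.
After batch 1: Gamma(α+S, β+n) = Gamma(9.0+48, 1.1+6) = Gamma(57.0, 7.1).
Batch 2: sum of counts S = 66 over n = 12 days.
After batch 2: Gamma(α+S, β+n) = Gamma(57.0+66, 7.1+12) = Gamma(123.0, 19.1).
The predictive distribution for one future period is NegBinom with mean α/β = 6.4398.

6.4398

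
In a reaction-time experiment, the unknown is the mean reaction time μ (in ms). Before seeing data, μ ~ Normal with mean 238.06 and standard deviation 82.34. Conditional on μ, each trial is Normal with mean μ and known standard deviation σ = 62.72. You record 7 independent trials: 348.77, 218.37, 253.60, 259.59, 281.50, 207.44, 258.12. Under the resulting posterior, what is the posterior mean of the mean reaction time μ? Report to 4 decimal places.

259.2955

For Normal data with known variance σ², a Normal(μ₀, σ₀²) prior on μ is conjugate. Posterior precision = 1/σ₀² + n/σ²; posterior mean is the precision-weighted average of μ₀ and x̄.
Σxᵢ = 348.77 + 218.37 + 253.60 + 259.59 + 281.50 + 207.44 + 258.12 = 1827.39, so n·x̄ = 1827.39.
σ₀² = 82.34² = 6779.8756, σ² = 62.72² = 3933.7984; σ² + n·σ₀² = 3933.7984 + 7·6779.8756 = 51392.9276.
Posterior mean = (μ₀/σ₀² + n·x̄/σ²)/(1/σ₀² + n/σ²) = (σ²·μ₀ + σ₀²·n·x̄)/(σ² + n·σ₀²) = (3933.7984·238.06 + 6779.8756·1827.39)/51392.9276 = 13325956.919788/51392.9276 = 259.2955.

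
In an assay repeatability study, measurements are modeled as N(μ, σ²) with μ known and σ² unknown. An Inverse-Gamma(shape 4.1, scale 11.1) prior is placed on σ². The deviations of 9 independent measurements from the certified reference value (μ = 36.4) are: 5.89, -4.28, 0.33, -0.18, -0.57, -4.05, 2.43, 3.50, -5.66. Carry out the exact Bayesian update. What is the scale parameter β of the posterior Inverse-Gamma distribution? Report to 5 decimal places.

With known mean μ and an Inverse-Gamma(α, β) prior on σ², the Normal likelihood is conjugate: posterior is Inv-Gamma(α + n/2, β + Σ(xᵢ−μ)²/2).
Σ(xᵢ−μ)² = (5.89)² + (-4.28)² + (0.33)² + (-0.18)² + (-0.57)² + (-4.05)² + (2.43)² + (3.50)² + (-5.66)² = 120.0697.
Posterior: Inv-Gamma(4.1 + 9/2, 11.1 + 120.0697/2) = Inv-Gamma(8.60, 71.13485).
Posterior β = 71.13485.

71.13485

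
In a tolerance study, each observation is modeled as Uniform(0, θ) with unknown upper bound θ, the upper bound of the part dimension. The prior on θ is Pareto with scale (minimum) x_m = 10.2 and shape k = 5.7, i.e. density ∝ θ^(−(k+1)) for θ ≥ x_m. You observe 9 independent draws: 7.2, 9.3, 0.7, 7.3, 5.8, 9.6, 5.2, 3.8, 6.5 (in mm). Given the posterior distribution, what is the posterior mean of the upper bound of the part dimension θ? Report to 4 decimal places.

10.9445

A Pareto(scale x_m, shape k) prior on the upper bound θ of Uniform(0, θ) is conjugate: posterior is Pareto(max(x_m, max xᵢ), k + n).
Sample maximum = 9.6; prior scale x_m = 10.2 → posterior scale = max = 10.2.
Posterior shape = 5.7 + 9 = 14.7.
E[θ|data] = k·x_m/(k−1) = 14.7·10.2/13.7 = 10.9445.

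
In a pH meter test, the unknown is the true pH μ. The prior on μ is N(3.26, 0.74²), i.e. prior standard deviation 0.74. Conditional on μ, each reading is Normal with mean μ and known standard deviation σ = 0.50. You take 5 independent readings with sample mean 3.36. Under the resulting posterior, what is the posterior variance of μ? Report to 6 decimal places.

0.045817

For Normal data with known variance σ², a Normal(μ₀, σ₀²) prior on μ is conjugate. Posterior precision = 1/σ₀² + n/σ²; posterior mean is the precision-weighted average of μ₀ and x̄.
σ₀² = 0.74² = 0.5476, σ² = 0.50² = 0.25; σ² + n·σ₀² = 0.25 + 5·0.5476 = 2.988.
Posterior precision = 1/σ₀² + n/σ² = 1/0.5476 + 5/0.25 = (σ² + n·σ₀²)/(σ₀²σ²) = 2.988/(0.5476·0.25); posterior variance σₙ² = σ₀²σ²/(σ² + n·σ₀²) = 0.5476·0.25/2.988 = 0.045817.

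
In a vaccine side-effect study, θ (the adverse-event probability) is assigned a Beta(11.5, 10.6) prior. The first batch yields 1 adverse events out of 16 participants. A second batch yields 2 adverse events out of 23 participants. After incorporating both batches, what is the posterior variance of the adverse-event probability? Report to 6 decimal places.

0.002915

The Beta prior is conjugate to a Binomial/Bernoulli likelihood; the update adds successes to α and failures to β.
After batch 1: Beta(11.5+1, 10.6+15) = Beta(12.5, 25.6).
After batch 2: Beta(12.5+2, 25.6+21) = Beta(14.5, 46.6).
Var = αβ/((α+β)²(α+β+1)) = 14.5·46.6/(61.1²·62.1) = 0.002915.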